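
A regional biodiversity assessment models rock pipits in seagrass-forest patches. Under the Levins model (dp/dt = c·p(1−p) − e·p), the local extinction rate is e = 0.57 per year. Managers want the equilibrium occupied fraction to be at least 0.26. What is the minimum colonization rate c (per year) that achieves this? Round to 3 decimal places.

p* = 1 − e/c ≥ 0.26 requires e/c ≤ 0.7400, i.e. c ≥ e/0.7400.
c_min = 0.57/0.7400 = 0.7703.

0.770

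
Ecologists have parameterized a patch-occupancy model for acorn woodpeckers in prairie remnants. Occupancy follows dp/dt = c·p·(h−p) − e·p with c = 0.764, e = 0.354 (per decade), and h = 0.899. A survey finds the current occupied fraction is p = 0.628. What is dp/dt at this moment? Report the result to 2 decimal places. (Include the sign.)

-0.09

Colonization term: c·p·(h−p) = 0.764×0.628×0.2710 = 0.13002.
Extinction term: e·p = 0.22231.
dp/dt = 0.13002 − 0.22231 = -0.09229.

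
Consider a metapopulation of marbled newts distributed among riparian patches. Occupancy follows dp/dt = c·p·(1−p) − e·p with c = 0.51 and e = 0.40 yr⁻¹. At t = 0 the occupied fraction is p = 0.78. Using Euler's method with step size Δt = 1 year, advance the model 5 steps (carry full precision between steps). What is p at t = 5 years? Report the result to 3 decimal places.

0.336

Update rule: p ← p + [c·p·(1−p) − e·p]·Δt with Δt = 1.
t = 1: p = 0.78000 + (-0.22448) = 0.55552
t = 2: p = 0.55552 + (-0.09628) = 0.45924
t = 3: p = 0.45924 + (-0.05704) = 0.40220
t = 4: p = 0.40220 + (-0.03826) = 0.36394
t = 5: p = 0.36394 + (-0.02752) = 0.33642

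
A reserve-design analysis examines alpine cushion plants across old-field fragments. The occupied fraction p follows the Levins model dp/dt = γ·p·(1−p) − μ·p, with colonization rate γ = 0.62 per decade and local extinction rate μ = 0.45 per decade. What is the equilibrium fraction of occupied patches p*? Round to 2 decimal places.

0.27

At equilibrium, colonization balances extinction: γ·p*·(1−p*) = μ·p*.
So p* = 1 − μ/γ = 1 − 0.45/0.62 = 1 − 0.7258 = 0.2742.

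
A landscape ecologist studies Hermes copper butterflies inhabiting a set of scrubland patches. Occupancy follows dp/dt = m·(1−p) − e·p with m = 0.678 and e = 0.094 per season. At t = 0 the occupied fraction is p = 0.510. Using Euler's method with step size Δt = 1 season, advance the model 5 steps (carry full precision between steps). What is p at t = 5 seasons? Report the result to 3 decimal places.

Update rule: p ← p + [m·(1−p) − e·p]·Δt with Δt = 1.
  1  |  dp/dt·Δt = +0.284280  |  p_1 = 0.794280
  2  |  dp/dt·Δt = +0.064816  |  p_2 = 0.859096
  3  |  dp/dt·Δt = +0.014778  |  p_3 = 0.873874
  4  |  dp/dt·Δt = +0.003369  |  p_4 = 0.877243
  5  |  dp/dt·Δt = +0.000768  |  p_5 = 0.878011

0.878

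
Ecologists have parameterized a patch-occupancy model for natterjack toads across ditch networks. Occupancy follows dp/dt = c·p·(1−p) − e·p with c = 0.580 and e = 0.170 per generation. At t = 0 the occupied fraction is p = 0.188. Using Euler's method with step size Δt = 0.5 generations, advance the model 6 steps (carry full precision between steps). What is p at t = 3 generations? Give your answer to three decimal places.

Update rule: p ← p + [c·p·(1−p) − e·p]·Δt with Δt = 0.5.
p: 0.18800 → 0.21629  (Δp = +0.02829)
p: 0.21629 → 0.24706  (Δp = +0.03077)
p: 0.24706 → 0.28001  (Δp = +0.03295)
p: 0.28001 → 0.31467  (Δp = +0.03466)
p: 0.31467 → 0.35047  (Δp = +0.03579)
p: 0.35047 → 0.38669  (Δp = +0.03623)

0.387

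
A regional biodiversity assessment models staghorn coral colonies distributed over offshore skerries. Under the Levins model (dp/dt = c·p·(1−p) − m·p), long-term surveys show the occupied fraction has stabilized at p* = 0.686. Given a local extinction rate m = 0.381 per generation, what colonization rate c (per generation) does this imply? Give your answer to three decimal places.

At equilibrium c(1−p*) = m, so c = m/(1−p*).
c = 0.381/(1 − 0.686) = 0.381/0.3140 = 1.2134.

1.213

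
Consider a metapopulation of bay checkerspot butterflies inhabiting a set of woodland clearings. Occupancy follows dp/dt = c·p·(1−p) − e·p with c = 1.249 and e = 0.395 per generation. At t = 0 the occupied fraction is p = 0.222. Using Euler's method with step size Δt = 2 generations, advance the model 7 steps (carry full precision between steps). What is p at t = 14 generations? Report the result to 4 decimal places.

Update rule: p ← p + [c·p·(1−p) − e·p]·Δt with Δt = 2.
p: 0.22200 → 0.47806  (Δp = +0.25606)
p: 0.47806 → 0.72369  (Δp = +0.24563)
p: 0.72369 → 0.65148  (Δp = -0.07221)
p: 0.65148 → 0.70399  (Δp = +0.05251)
p: 0.70399 → 0.66839  (Δp = -0.03560)
p: 0.66839 → 0.69403  (Δp = +0.02564)
p: 0.69403 → 0.67620  (Δp = -0.01783)

0.6762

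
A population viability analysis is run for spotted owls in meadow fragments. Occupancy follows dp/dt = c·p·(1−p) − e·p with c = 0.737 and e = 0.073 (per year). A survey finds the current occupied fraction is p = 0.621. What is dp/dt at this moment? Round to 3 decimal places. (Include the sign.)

0.128

Colonization term: c·p·(1−p) = 0.737×0.621×0.3790 = 0.17346.
Extinction term: e·p = 0.04533.
dp/dt = 0.17346 − 0.04533 = 0.12813.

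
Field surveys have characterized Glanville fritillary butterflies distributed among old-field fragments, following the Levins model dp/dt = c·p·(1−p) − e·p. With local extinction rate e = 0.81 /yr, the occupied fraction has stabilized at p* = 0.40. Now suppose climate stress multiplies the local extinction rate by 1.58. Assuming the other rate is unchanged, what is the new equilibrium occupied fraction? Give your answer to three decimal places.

0.052

Balance c(1−p*) = e gives c = e/(1 − 0.40000) = 0.81/0.60000 = 1.35000.
New p* = 1 − e/c = 1 − 1.27980/1.35000 = 0.05200.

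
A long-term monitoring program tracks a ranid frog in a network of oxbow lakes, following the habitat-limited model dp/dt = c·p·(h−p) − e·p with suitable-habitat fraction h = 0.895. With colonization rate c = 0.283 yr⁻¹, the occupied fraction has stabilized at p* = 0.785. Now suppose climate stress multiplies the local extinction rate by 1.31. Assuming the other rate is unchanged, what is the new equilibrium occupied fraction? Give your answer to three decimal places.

0.751

Balance c(h−p*) = e gives e = 0.283×(0.895 − 0.78500) = 0.03113.
New p* = 0.895 − e/c = 0.895 − 0.04078/0.28300 = 0.75090.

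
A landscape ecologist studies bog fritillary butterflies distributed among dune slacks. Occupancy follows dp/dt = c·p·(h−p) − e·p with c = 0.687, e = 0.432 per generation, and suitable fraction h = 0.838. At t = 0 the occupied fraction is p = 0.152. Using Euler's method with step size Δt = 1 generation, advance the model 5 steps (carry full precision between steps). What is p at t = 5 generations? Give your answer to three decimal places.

Update rule: p ← p + [c·p·(h−p) − e·p]·Δt with Δt = 1.
t = 1: p = 0.15200 + (+0.00597) = 0.15797
t = 2: p = 0.15797 + (+0.00556) = 0.16353
t = 3: p = 0.16353 + (+0.00513) = 0.16866
t = 4: p = 0.16866 + (+0.00470) = 0.17335
t = 5: p = 0.17335 + (+0.00427) = 0.17762

0.178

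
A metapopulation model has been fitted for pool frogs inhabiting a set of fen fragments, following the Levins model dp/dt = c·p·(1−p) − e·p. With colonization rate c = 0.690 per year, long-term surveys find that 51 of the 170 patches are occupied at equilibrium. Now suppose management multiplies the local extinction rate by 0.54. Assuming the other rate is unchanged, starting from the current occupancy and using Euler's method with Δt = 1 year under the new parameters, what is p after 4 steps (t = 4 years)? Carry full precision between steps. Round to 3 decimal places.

0.533

Observed p* = 51/170 = 0.30000.
Balance c(1−p*) = e gives e = 0.690×(1 − 0.30000) = 0.48300.
Starting from p₀ = 0.30000; update p ← p + (dp/dt)·Δt with the new parameters.
p: 0.30000 → 0.36665  (Δp = +0.06665)
p: 0.36665 → 0.43125  (Δp = +0.06460)
p: 0.43125 → 0.48801  (Δp = +0.05676)
p: 0.48801 → 0.53313  (Δp = +0.04512)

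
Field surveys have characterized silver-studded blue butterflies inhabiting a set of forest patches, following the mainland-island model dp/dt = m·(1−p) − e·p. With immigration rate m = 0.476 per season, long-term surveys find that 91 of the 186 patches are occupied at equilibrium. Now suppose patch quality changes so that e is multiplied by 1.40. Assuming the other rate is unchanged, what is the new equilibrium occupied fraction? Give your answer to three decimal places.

Observed p* = 91/186 = 0.48925.
Balance m(1−p*) = e·p* gives e = m(1−p*)/p* = 0.476×0.51075/0.48925 = 0.49692.
New p* = m/(m+e) = 0.47600/(0.47600+0.69569) = 0.40625.

0.406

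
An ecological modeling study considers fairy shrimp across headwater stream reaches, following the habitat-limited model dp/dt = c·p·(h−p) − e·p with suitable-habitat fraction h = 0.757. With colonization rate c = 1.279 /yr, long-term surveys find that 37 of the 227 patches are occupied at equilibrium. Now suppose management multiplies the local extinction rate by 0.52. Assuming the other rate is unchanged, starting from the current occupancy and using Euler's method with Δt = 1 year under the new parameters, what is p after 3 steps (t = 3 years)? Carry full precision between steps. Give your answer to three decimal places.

0.346

Observed p* = 37/227 = 0.16300.
Balance c(h−p*) = e gives e = 1.279×(0.757 − 0.16300) = 0.75973.
Starting from p₀ = 0.16300; update p ← p + (dp/dt)·Δt with the new parameters.
p: 0.16300 → 0.22244  (Δp = +0.05944)
p: 0.22244 → 0.28664  (Δp = +0.06421)
p: 0.28664 → 0.34584  (Δp = +0.05920)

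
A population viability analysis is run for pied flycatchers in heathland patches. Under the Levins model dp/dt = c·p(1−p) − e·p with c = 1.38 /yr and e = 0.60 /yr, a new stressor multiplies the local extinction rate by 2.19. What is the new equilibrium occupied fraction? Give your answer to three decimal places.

Before: p* = 1 − 0.60/1.38 = 0.5652.
After the change, c = 1.38, e = 1.314, so p* = 1 − 1.314/1.38 = 0.0478.

0.048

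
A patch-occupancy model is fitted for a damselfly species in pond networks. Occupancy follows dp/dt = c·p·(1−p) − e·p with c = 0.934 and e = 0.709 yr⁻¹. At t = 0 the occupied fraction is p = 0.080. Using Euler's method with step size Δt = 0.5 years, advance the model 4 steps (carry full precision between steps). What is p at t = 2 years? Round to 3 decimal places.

Update rule: p ← p + [c·p·(1−p) − e·p]·Δt with Δt = 0.5.
p: 0.08000 → 0.08601  (Δp = +0.00601)
p: 0.08601 → 0.09223  (Δp = +0.00622)
p: 0.09223 → 0.09864  (Δp = +0.00640)
p: 0.09864 → 0.10519  (Δp = +0.00655)

0.105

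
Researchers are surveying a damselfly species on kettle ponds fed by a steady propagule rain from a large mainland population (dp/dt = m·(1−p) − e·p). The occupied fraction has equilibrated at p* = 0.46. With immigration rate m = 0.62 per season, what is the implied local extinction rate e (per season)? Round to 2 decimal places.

0.73

At equilibrium m(1−p*) = e·p*, so e = m(1−p*)/p*.
e = 0.62 × 0.5400 / 0.46 = 0.7278.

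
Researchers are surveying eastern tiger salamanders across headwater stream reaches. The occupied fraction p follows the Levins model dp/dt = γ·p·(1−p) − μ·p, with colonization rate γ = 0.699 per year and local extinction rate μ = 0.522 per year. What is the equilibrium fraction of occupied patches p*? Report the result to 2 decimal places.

Setting dp/dt = 0 and dividing through by p* gives γ·(1−p*) = μ.
So p* = 1 − μ/γ = 1 − 0.522/0.699 = 1 − 0.7468 = 0.2532.

0.25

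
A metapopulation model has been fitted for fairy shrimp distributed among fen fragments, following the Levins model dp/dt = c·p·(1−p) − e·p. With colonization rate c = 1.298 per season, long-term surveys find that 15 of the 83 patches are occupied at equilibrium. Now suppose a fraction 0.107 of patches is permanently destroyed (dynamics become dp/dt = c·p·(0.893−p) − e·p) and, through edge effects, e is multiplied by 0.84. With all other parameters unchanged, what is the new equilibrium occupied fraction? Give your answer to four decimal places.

Observed p* = 15/83 = 0.18072.
Balance c(1−p*) = e gives e = 1.298×(1 − 0.18072) = 1.06343.
New p* = 0.893 − e/c = 0.893 − 0.89328/1.29800 = 0.20480.

0.2048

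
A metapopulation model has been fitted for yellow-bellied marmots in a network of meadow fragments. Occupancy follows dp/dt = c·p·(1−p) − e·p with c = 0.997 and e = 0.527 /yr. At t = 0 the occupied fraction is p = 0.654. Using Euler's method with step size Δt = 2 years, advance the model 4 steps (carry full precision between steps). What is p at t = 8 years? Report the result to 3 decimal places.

Update rule: p ← p + [c·p·(1−p) − e·p]·Δt with Δt = 2.
p: 0.65400 → 0.41589  (Δp = -0.23811)
p: 0.41589 → 0.46194  (Δp = +0.04604)
p: 0.46194 → 0.47067  (Δp = +0.00873)
p: 0.47067 → 0.47137  (Δp = +0.00070)

0.471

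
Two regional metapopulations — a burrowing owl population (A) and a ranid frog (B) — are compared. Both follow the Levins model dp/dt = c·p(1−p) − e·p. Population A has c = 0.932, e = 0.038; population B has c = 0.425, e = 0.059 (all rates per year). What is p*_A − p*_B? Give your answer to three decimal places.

0.098

A: p*_A = 1 − 0.038/0.932 = 0.9592.
B: p*_B = 1 − 0.059/0.425 = 0.8612.
p*_A − p*_B = 0.9592 − 0.8612 = 0.0981.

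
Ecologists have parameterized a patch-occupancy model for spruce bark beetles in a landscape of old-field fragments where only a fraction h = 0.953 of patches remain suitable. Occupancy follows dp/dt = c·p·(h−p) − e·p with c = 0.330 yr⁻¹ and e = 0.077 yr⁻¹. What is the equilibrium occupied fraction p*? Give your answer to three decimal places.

Setting dp/dt = 0 and dividing by p* gives c·(h−p*) = e.
So p* = h − e/c = 0.953 − 0.077/0.330 = 0.953 − 0.2333 = 0.7197.

0.720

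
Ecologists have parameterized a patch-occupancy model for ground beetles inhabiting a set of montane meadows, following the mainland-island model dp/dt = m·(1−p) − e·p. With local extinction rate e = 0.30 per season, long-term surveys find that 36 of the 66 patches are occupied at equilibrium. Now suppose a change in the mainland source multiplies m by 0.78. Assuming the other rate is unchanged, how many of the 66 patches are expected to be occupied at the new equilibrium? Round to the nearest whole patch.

32

Observed p* = 36/66 = 0.54545.
Balance m(1−p*) = e·p* gives m = e·p*/(1−p*) = 0.30×0.54545/0.45455 = 0.35999.
New p* = m/(m+e) = 0.28079/(0.28079+0.30000) = 0.48346.
Expected occupied = 66 × 0.48346 = 31.91 ≈ 32.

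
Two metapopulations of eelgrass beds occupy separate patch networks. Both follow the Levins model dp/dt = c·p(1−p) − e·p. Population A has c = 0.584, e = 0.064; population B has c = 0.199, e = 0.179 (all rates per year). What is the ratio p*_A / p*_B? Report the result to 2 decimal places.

A: p*_A = 1 − 0.064/0.584 = 0.8904.
B: p*_B = 1 − 0.179/0.199 = 0.1005.
p*_A / p*_B = 0.8904/0.1005 = 8.8596.

8.86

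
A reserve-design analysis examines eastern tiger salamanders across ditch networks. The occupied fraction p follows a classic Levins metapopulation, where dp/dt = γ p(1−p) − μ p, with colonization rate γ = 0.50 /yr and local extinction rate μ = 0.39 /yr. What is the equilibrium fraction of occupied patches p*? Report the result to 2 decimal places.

0.22

At equilibrium, colonization balances extinction: γ·p*·(1−p*) = μ·p*.
So p* = 1 − μ/γ = 1 − 0.39/0.50 = 1 − 0.7800 = 0.2200.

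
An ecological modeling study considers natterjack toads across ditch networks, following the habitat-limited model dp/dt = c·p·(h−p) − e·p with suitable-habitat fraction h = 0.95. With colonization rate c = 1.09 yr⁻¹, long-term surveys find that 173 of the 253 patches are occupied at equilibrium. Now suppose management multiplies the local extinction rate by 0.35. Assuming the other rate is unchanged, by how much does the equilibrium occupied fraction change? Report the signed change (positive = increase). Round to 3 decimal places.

Observed p* = 173/253 = 0.68379.
Balance c(h−p*) = e gives e = 1.09×(0.95 − 0.68379) = 0.29017.
New p* = 0.95 − e/c = 0.95 − 0.10156/1.09000 = 0.85683.
Δp* = 0.85683 − 0.68379 = +0.17304.

0.173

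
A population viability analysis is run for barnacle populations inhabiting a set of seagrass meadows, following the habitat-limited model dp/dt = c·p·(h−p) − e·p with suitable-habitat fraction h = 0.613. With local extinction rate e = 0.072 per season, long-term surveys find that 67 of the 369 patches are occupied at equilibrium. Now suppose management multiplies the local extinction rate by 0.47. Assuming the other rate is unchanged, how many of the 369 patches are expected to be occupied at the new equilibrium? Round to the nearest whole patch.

Observed p* = 67/369 = 0.18157.
Balance c(h−p*) = e gives c = e/(0.613 − 0.18157) = 0.072/0.43143 = 0.16689.
New p* = 0.613 − e/c = 0.613 − 0.03384/0.16689 = 0.41023.
Expected occupied = 369 × 0.41023 = 151.37 ≈ 151.

151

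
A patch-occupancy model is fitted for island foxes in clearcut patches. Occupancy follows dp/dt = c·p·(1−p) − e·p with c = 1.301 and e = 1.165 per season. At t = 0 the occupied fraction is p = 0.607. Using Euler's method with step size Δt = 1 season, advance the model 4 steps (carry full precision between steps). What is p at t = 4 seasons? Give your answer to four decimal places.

0.1507

Update rule: p ← p + [c·p·(1−p) − e·p]·Δt with Δt = 1.
step 1: Δp = -0.39680, p = 0.21020
step 2: Δp = -0.02890, p = 0.18130
step 3: Δp = -0.01811, p = 0.16320
step 4: Δp = -0.01245, p = 0.15074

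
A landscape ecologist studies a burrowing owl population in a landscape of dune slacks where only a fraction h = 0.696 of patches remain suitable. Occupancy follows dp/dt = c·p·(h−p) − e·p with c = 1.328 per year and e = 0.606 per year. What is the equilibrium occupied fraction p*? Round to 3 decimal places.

0.240

Setting dp/dt = 0 and dividing by p* gives c·(h−p*) = e.
So p* = h − e/c = 0.696 − 0.606/1.328 = 0.696 − 0.4563 = 0.2397.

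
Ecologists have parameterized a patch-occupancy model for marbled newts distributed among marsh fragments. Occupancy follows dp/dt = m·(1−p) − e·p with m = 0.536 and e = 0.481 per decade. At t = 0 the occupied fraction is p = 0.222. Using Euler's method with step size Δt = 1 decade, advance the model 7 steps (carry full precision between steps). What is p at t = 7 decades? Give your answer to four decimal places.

0.5270

Update rule: p ← p + [m·(1−p) − e·p]·Δt with Δt = 1.
p: 0.22200 → 0.53223  (Δp = +0.31023)
p: 0.53223 → 0.52695  (Δp = -0.00527)
p: 0.52695 → 0.52704  (Δp = +0.00009)
p: 0.52704 → 0.52704  (Δp = -0.00000)
p: 0.52704 → 0.52704  (Δp = +0.00000)
p: 0.52704 → 0.52704  (Δp = -0.00000)
p: 0.52704 → 0.52704  (Δp = +0.00000)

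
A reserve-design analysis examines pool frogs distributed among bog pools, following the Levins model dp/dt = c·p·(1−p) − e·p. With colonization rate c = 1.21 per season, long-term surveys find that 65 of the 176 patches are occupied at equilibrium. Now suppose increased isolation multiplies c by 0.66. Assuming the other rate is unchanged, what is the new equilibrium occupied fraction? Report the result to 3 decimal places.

Observed p* = 65/176 = 0.36932.
Balance c(1−p*) = e gives e = 1.21×(1 − 0.36932) = 0.76312.
New p* = 1 − e/c = 1 − 0.76312/0.79860 = 0.04443.

0.044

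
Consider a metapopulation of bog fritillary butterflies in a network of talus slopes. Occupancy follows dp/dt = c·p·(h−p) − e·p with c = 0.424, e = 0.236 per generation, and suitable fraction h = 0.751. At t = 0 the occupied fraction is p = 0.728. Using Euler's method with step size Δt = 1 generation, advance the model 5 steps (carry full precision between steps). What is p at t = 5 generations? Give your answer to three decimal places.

Update rule: p ← p + [c·p·(h−p) − e·p]·Δt with Δt = 1.
step 1: Δp = -0.16471, p = 0.56329
step 2: Δp = -0.08811, p = 0.47519
step 3: Δp = -0.05657, p = 0.41861
step 4: Δp = -0.03980, p = 0.37882
step 5: Δp = -0.02962, p = 0.34920

0.349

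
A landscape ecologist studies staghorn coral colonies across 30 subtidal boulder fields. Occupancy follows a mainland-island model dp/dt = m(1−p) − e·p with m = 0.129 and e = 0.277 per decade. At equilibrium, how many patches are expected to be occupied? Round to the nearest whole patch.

p* = m/(m+e) = 0.129/0.4060 = 0.3177.
Expected occupied patches = N × p* = 30 × 0.3177 = 9.53 ≈ 10.

10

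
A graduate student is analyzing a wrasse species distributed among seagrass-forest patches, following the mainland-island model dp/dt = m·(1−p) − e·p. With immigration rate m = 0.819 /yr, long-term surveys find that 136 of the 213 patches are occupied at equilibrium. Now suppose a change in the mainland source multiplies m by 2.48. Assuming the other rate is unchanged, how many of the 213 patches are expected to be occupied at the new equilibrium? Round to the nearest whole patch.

Observed p* = 136/213 = 0.63850.
Balance m(1−p*) = e·p* gives e = m(1−p*)/p* = 0.819×0.36150/0.63850 = 0.46369.
New p* = m/(m+e) = 2.03112/(2.03112+0.46369) = 0.81414.
Expected occupied = 213 × 0.81414 = 173.41 ≈ 173.

173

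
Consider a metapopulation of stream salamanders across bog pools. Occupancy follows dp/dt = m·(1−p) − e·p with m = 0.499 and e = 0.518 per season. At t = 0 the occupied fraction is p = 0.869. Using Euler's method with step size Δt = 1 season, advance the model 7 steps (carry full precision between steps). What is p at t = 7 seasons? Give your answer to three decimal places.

0.491

Update rule: p ← p + [m·(1−p) − e·p]·Δt with Δt = 1.
step 1: Δp = -0.38477, p = 0.48423
step 2: Δp = +0.00654, p = 0.49077
step 3: Δp = -0.00011, p = 0.49066
step 4: Δp = +0.00000, p = 0.49066
step 5: Δp = -0.00000, p = 0.49066
step 6: Δp = +0.00000, p = 0.49066
step 7: Δp = -0.00000, p = 0.49066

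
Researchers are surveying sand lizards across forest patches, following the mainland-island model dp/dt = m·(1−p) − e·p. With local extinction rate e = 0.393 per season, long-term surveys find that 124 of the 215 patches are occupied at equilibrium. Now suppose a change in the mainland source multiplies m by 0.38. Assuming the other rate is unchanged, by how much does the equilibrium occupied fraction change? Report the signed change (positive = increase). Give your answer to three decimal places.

-0.236

Observed p* = 124/215 = 0.57674.
Balance m(1−p*) = e·p* gives m = e·p*/(1−p*) = 0.393×0.57674/0.42326 = 0.53551.
New p* = m/(m+e) = 0.20349/(0.20349+0.39300) = 0.34115.
Δp* = 0.34115 − 0.57674 = -0.23559.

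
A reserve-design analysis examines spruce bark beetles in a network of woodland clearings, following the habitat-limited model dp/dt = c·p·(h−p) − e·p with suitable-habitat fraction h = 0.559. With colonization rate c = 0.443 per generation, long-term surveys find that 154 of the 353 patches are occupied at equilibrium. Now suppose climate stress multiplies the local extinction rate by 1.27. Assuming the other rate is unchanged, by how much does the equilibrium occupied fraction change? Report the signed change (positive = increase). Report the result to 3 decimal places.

-0.033

Observed p* = 154/353 = 0.43626.
Balance c(h−p*) = e gives e = 0.443×(0.559 − 0.43626) = 0.05437.
New p* = 0.559 − e/c = 0.559 − 0.06905/0.44300 = 0.40313.
Δp* = 0.40313 − 0.43626 = -0.03313.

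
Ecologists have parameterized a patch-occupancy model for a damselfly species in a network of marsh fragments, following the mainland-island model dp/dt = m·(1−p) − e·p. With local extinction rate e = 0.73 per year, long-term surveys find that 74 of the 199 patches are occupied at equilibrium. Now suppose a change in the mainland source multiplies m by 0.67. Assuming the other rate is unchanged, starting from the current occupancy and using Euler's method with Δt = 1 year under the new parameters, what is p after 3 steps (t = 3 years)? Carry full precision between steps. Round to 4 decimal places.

0.2840

Observed p* = 74/199 = 0.37186.
Balance m(1−p*) = e·p* gives m = e·p*/(1−p*) = 0.73×0.37186/0.62814 = 0.43216.
Starting from p₀ = 0.37186; update p ← p + (dp/dt)·Δt with the new parameters.
  1  |  dp/dt·Δt = -0.089581  |  p_1 = 0.282278
  2  |  dp/dt·Δt = +0.001751  |  p_2 = 0.284029
  3  |  dp/dt·Δt = -0.000034  |  p_3 = 0.283995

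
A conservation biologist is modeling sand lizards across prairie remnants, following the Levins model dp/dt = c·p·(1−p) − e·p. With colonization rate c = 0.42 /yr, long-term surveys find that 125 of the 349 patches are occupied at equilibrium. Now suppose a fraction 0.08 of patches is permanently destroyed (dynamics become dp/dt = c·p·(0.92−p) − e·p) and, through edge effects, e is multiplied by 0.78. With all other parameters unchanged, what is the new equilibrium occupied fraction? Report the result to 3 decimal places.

0.419

Observed p* = 125/349 = 0.35817.
Balance c(1−p*) = e gives e = 0.42×(1 − 0.35817) = 0.26957.
New p* = 0.92 − e/c = 0.92 − 0.21026/0.42000 = 0.41938.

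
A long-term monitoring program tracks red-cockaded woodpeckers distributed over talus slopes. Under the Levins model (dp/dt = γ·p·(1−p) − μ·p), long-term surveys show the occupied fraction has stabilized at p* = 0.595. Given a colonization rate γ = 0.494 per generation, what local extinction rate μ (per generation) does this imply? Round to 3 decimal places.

0.200

At equilibrium γ(1−p*) = μ.
μ = 0.494 × (1 − 0.595) = 0.494 × 0.4050 = 0.2001.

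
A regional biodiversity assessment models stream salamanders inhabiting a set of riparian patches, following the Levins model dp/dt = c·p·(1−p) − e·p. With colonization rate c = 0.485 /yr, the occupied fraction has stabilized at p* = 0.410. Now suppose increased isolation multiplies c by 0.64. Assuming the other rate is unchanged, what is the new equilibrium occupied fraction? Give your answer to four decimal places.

Balance c(1−p*) = e gives e = 0.485×(1 − 0.41000) = 0.28615.
New p* = 1 − e/c = 1 − 0.28615/0.31040 = 0.07812.

0.0781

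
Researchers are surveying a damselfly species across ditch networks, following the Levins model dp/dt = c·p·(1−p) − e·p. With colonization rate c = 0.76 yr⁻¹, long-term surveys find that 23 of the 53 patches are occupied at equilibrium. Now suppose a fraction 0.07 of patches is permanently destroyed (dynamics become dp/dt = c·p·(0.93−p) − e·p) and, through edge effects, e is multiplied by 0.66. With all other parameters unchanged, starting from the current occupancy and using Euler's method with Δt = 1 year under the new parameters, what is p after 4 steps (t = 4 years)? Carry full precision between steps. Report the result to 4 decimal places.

Observed p* = 23/53 = 0.43396.
Balance c(1−p*) = e gives e = 0.76×(1 − 0.43396) = 0.43019.
Starting from p₀ = 0.43396; update p ← p + (dp/dt)·Δt with the new parameters.
p: 0.43396 → 0.47435  (Δp = +0.04039)
p: 0.47435 → 0.50393  (Δp = +0.02959)
p: 0.50393 → 0.52403  (Δp = +0.02010)
p: 0.52403 → 0.53693  (Δp = +0.01290)

0.5369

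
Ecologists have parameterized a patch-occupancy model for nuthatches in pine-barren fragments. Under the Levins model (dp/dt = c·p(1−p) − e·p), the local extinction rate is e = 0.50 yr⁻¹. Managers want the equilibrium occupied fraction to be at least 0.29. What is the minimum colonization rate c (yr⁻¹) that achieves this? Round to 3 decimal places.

p* = 1 − e/c ≥ 0.29 requires e/c ≤ 0.7100, i.e. c ≥ e/0.7100.
c_min = 0.50/0.7100 = 0.7042.

0.704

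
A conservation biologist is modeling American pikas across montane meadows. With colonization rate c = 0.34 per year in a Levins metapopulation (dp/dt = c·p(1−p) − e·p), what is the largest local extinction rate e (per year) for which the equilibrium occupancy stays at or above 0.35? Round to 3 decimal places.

0.221

1 − e/c ≥ 0.35 ⇒ e ≤ c(1 − 0.35) = 0.34 × 0.6500.
e_max = 0.2210.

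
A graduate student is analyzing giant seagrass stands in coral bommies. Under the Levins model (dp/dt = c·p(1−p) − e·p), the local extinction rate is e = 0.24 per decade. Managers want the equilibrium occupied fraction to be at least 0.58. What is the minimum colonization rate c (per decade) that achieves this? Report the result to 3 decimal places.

0.571

p* = 1 − e/c ≥ 0.58 requires e/c ≤ 0.4200, i.e. c ≥ e/0.4200.
c_min = 0.24/0.4200 = 0.5714.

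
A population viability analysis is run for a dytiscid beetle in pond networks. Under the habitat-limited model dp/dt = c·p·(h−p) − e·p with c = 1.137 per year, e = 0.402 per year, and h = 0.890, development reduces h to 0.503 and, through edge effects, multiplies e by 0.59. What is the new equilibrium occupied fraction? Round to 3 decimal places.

Before: p* = h − e/c = 0.890 − 0.402/1.137 = 0.890 − 0.3536 = 0.5364.
After: c = 1.137, e = 0.23718, h = 0.503; p* = 0.503 − 0.23718/1.137 = 0.2944.

0.294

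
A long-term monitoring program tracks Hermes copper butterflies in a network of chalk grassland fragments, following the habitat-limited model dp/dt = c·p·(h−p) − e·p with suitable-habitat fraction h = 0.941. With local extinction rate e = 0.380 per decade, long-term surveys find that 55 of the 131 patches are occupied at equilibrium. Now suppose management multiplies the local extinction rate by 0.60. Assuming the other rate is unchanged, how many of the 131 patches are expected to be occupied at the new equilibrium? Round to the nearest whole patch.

82

Observed p* = 55/131 = 0.41985.
Balance c(h−p*) = e gives c = e/(0.941 − 0.41985) = 0.380/0.52115 = 0.72916.
New p* = 0.941 − e/c = 0.941 − 0.22800/0.72916 = 0.62831.
Expected occupied = 131 × 0.62831 = 82.31 ≈ 82.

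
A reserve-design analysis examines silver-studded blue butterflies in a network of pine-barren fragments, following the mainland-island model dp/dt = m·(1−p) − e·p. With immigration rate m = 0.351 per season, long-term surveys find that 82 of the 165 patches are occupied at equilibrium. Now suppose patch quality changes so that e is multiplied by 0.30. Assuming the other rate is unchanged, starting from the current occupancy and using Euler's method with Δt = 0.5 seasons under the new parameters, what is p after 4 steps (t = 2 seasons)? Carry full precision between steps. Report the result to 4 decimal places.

Observed p* = 82/165 = 0.49697.
Balance m(1−p*) = e·p* gives e = m(1−p*)/p* = 0.351×0.50303/0.49697 = 0.35528.
Starting from p₀ = 0.49697; update p ← p + (dp/dt)·Δt with the new parameters.
step 1: Δp = +0.06180, p = 0.55877
step 2: Δp = +0.04766, p = 0.60643
step 3: Δp = +0.03675, p = 0.64318
step 4: Δp = +0.02835, p = 0.67153

0.6715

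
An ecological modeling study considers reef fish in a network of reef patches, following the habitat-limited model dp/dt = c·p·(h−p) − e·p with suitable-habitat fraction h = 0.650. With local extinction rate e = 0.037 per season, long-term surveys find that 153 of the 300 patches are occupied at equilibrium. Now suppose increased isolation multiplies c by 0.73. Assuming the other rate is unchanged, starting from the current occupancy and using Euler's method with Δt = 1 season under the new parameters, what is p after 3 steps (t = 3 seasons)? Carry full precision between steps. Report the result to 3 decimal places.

Observed p* = 153/300 = 0.51000.
Balance c(h−p*) = e gives c = e/(0.65 − 0.51000) = 0.037/0.14000 = 0.26429.
Starting from p₀ = 0.51000; update p ← p + (dp/dt)·Δt with the new parameters.
  1  |  dp/dt·Δt = -0.005095  |  p_1 = 0.504905
  2  |  dp/dt·Δt = -0.004548  |  p_2 = 0.500357
  3  |  dp/dt·Δt = -0.004068  |  p_3 = 0.496290

0.496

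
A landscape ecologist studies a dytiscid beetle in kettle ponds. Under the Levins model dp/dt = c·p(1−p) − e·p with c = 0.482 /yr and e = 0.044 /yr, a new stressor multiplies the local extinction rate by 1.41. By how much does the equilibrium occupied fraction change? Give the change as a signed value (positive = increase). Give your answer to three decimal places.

Before: p* = 1 − 0.044/0.482 = 0.9087.
After the change, c = 0.482, e = 0.06204, so p* = 1 − 0.06204/0.482 = 0.8713.
Δp* = 0.8713 − 0.9087 = -0.0374.

-0.037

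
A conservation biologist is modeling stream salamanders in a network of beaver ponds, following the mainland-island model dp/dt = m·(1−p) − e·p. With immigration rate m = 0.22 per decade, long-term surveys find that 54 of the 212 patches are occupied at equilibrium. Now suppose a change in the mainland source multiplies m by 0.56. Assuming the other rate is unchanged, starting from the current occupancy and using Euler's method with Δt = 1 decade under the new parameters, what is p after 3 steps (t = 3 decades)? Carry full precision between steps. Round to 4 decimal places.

0.1618

Observed p* = 54/212 = 0.25472.
Balance m(1−p*) = e·p* gives e = m(1−p*)/p* = 0.22×0.74528/0.25472 = 0.64370.
Starting from p₀ = 0.25472; update p ← p + (dp/dt)·Δt with the new parameters.
step 1: Δp = -0.07214, p = 0.18257
step 2: Δp = -0.01682, p = 0.16576
step 3: Δp = -0.00392, p = 0.16184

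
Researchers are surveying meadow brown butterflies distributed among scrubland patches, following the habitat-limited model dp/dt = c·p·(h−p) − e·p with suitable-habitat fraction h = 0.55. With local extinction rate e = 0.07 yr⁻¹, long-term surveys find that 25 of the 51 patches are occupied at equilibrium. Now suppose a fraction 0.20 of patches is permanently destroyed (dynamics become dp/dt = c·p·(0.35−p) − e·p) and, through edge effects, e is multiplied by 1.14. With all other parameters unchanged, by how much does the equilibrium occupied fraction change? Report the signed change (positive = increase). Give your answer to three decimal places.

-0.208

Observed p* = 25/51 = 0.49020.
Balance c(h−p*) = e gives c = e/(0.55 − 0.49020) = 0.07/0.05980 = 1.17057.
New p* = 0.35 − e/c = 0.35 − 0.07980/1.17057 = 0.28183.
Δp* = 0.28183 − 0.49020 = -0.20837.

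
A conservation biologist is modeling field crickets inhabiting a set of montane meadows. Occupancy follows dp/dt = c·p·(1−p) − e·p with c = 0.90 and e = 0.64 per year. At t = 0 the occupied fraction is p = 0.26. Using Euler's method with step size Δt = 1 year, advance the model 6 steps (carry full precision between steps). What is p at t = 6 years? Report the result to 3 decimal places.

Update rule: p ← p + [c·p·(1−p) − e·p]·Δt with Δt = 1.
  1  |  dp/dt·Δt = +0.006760  |  p_1 = 0.266760
  2  |  dp/dt·Δt = +0.005313  |  p_2 = 0.272073
  3  |  dp/dt·Δt = +0.004118  |  p_3 = 0.276190
  4  |  dp/dt·Δt = +0.003156  |  p_4 = 0.279347
  5  |  dp/dt·Δt = +0.002399  |  p_5 = 0.281746
  6  |  dp/dt·Δt = +0.001811  |  p_6 = 0.283557

0.284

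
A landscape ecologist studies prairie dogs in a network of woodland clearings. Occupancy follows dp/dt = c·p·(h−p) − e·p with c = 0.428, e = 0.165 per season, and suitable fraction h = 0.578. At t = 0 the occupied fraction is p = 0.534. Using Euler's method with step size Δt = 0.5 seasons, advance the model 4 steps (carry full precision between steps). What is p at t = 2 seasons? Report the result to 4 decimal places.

Update rule: p ← p + [c·p·(h−p) − e·p]·Δt with Δt = 0.5.
t = 0.5: p = 0.53400 + (-0.03903) = 0.49497
t = 1: p = 0.49497 + (-0.03204) = 0.46293
t = 1.5: p = 0.46293 + (-0.02679) = 0.43614
t = 2: p = 0.43614 + (-0.02274) = 0.41340

0.4134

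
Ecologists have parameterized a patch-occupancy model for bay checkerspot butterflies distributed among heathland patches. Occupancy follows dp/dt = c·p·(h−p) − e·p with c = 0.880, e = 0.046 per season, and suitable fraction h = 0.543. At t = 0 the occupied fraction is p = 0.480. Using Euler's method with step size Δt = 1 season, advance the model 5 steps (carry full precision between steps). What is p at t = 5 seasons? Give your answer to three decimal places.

0.490

Update rule: p ← p + [c·p·(h−p) − e·p]·Δt with Δt = 1.
p: 0.48000 → 0.48453  (Δp = +0.00453)
p: 0.48453 → 0.48717  (Δp = +0.00264)
p: 0.48717 → 0.48870  (Δp = +0.00152)
p: 0.48870 → 0.48957  (Δp = +0.00087)
p: 0.48957 → 0.49007  (Δp = +0.00050)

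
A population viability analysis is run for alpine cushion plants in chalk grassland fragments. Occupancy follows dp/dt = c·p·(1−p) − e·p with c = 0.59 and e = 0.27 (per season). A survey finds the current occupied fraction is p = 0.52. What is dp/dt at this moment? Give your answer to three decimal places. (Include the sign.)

0.007

Colonization term: c·p·(1−p) = 0.59×0.52×0.4800 = 0.14726.
Extinction term: e·p = 0.14040.
dp/dt = 0.14726 − 0.14040 = 0.00686.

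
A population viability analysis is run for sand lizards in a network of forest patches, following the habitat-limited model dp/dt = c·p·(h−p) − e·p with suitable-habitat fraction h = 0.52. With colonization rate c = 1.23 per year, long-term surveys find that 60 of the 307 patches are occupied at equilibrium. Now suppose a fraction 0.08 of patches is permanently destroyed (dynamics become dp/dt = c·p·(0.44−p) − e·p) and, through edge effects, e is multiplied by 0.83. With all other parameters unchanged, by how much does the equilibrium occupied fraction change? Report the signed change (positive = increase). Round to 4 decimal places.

Observed p* = 60/307 = 0.19544.
Balance c(h−p*) = e gives e = 1.23×(0.52 − 0.19544) = 0.39921.
New p* = 0.44 − e/c = 0.44 − 0.33134/1.23000 = 0.17062.
Δp* = 0.17062 − 0.19544 = -0.02482.

-0.0248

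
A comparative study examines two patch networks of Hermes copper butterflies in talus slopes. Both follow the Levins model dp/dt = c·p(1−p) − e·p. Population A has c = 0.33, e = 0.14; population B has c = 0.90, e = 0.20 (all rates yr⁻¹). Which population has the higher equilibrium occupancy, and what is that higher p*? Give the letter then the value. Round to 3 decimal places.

B, 0.778

A: p*_A = 1 − 0.14/0.33 = 0.5758.
B: p*_B = 1 − 0.20/0.90 = 0.7778.
B is higher at 0.7778.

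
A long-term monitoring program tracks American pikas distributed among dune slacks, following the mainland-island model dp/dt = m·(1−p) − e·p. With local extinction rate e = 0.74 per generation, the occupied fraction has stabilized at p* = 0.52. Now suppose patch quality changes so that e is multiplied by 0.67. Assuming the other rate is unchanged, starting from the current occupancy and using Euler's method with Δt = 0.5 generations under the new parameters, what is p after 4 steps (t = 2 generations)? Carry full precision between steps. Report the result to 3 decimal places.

0.616

Balance m(1−p*) = e·p* gives m = e·p*/(1−p*) = 0.74×0.52000/0.48000 = 0.80167.
Starting from p₀ = 0.52000; update p ← p + (dp/dt)·Δt with the new parameters.
t = 0.5: p = 0.52000 + (+0.06349) = 0.58349
t = 1: p = 0.58349 + (+0.02230) = 0.60579
t = 1.5: p = 0.60579 + (+0.00783) = 0.61363
t = 2: p = 0.61363 + (+0.00275) = 0.61638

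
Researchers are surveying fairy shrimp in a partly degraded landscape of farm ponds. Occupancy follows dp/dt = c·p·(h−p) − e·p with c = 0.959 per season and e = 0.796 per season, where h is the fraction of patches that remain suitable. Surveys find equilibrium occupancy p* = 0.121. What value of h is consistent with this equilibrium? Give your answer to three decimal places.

At equilibrium c(h−p*) = e, so h = p* + e/c.
h = 0.121 + 0.796/0.959 = 0.121 + 0.8300 = 0.9510.

0.951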